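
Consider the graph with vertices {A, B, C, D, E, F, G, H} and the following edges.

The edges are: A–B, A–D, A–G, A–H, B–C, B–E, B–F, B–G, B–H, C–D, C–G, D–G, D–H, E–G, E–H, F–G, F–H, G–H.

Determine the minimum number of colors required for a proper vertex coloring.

A, D, G, H form a clique, so at least 4 colors are needed.
4 colors suffice: color 1 → {G}; color 2 → {C, H}; color 3 → {B, D}; color 4 → {A, E, F}. No two adjacent vertices share a color.

4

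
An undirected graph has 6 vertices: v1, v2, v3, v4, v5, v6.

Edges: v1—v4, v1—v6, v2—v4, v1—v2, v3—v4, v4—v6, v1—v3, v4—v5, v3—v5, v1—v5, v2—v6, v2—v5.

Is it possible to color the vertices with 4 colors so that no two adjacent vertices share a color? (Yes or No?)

The chromatic number is 4. v1, v2, v4, v6 are mutually adjacent (a clique of size 4), so at least 4 colors are needed.
4 colors suffice: color 1 → {v1}; color 2 → {v4}; color 3 → {v2, v3}; color 4 → {v5, v6}.
That is already a proper 4-coloring.

Yes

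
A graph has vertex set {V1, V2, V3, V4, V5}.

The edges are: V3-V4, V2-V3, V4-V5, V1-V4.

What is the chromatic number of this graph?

2

V1 and V4 are adjacent, so at least 2 colors are needed.
2 colors suffice: color 1 → {V2, V4}; color 2 → {V1, V3, V5}. Every edge joins two different colors.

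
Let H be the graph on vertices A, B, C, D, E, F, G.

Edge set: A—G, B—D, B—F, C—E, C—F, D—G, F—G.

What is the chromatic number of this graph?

B and D are adjacent, so at least 2 colors are needed.
One proper 2-coloring: A=2, B=1, C=1, D=2, E=2, F=2, G=1. Every edge joins two different colors.

2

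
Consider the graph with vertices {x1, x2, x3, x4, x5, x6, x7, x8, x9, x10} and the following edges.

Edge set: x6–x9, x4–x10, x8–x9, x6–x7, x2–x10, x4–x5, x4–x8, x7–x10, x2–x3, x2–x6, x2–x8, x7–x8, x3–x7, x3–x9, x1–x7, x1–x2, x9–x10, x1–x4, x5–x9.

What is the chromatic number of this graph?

x3 and x7 are adjacent, so at least 2 colors are needed.
2 colors suffice: color R → {x2, x4, x7, x9}; color B → {x1, x3, x5, x6, x8, x10}. No two adjacent vertices share a color.

2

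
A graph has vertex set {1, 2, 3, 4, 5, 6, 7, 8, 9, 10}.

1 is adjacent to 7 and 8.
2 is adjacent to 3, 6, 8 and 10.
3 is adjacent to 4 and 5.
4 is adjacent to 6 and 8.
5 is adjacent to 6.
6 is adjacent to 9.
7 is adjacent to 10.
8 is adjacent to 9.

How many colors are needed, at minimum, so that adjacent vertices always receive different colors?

3

The cycle 8-1-7-10-2-8 has odd length 5, so it cannot be 2-colored; at least 3 colors are needed.
3 colors suffice: 1=blue, 2=blue, 3=red, 4=blue, 5=blue, 6=red, 7=red, 8=red, 9=blue, 10=green. No two adjacent vertices share a color.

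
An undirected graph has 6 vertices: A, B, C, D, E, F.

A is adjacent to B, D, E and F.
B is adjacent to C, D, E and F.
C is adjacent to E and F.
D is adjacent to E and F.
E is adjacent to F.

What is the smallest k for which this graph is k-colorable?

A, B, D, E, F are pairwise adjacent (a clique of size 5), so at least 5 colors are needed.
5 colors suffice: color 1 → {E}; color 2 → {F}; color 3 → {B}; color 4 → {C, D}; color 5 → {A}. No two adjacent vertices share a color.

5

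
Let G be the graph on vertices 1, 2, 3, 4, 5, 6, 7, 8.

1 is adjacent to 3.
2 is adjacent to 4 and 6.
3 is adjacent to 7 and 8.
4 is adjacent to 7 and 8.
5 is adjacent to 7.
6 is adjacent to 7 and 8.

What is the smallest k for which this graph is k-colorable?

2

2 and 6 are adjacent, so at least 2 colors are needed.
2 colors suffice: color red → {1, 2, 7, 8}; color blue → {3, 4, 5, 6}. Every edge joins two different colors.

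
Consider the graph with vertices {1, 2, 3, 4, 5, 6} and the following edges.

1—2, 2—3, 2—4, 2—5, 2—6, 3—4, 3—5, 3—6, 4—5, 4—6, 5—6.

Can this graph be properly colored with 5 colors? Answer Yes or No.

Yes

The chromatic number is 5. 2, 3, 4, 5, 6 form a clique, so at least 5 colors are needed.
5 colors suffice: 1=b, 2=a, 3=b, 4=d, 5=e, 6=c.
That is already a proper 5-coloring.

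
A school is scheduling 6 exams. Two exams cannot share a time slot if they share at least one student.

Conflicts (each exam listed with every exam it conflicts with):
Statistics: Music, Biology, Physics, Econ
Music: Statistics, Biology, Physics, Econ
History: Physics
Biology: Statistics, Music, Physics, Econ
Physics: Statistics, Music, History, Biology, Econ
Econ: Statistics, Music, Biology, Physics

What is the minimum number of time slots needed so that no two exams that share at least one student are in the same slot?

Statistics, Music, Biology, Physics, Econ pairwise conflict, so at least 5 time slots are needed.
5 time slots suffice: Statistics=4, Music=2, History=2, Biology=5, Physics=1, Econ=3. Each listed conflict is separated.

5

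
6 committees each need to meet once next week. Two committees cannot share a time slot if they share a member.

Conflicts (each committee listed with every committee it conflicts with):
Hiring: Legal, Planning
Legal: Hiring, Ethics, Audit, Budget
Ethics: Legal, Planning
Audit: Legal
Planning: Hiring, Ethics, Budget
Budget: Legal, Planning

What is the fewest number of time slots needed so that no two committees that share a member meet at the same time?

Ethics and Planning conflict, so at least 2 time slots are needed.
2 time slots suffice: time slot 1 → {Legal, Planning}; time slot 2 → {Hiring, Ethics, Audit, Budget}. Every pair that conflicts lands in different time slots.

2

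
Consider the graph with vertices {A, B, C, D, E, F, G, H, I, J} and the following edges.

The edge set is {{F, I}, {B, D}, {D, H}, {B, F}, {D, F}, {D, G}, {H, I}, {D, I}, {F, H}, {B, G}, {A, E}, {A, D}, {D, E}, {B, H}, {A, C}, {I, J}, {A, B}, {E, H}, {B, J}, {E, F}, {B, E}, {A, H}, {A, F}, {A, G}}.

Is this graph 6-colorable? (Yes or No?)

Yes

The chromatic number is 6. A, B, D, E, F, H form a clique, so at least 6 colors are needed.
6 colors suffice: A=1, B=3, C=2, D=2, E=6, F=4, G=4, H=5, I=1, J=2.
That is already a proper 6-coloring.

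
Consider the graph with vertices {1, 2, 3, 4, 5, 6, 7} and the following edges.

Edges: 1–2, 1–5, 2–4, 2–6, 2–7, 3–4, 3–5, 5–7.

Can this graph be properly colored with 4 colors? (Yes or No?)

The chromatic number is 3. The cycle 5-3-4-2-7-5 has odd length 5, so it cannot be 2-colored; at least 3 colors are needed.
3 colors suffice: color a → {2, 5}; color b → {1, 4, 6, 7}; color c → {3}.
Since 4 ≥ 3, a proper 4-coloring certainly exists.

Yes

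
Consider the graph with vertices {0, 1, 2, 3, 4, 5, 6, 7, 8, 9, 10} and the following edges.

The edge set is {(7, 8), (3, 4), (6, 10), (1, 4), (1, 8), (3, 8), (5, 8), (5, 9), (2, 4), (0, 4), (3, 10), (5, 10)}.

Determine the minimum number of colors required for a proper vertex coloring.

2

3 and 8 are adjacent, so at least 2 colors are needed.
One proper 2-coloring: 0=blue, 1=blue, 2=blue, 3=blue, 4=red, 5=blue, 6=blue, 7=blue, 8=red, 9=red, 10=red. Every edge joins two different colors.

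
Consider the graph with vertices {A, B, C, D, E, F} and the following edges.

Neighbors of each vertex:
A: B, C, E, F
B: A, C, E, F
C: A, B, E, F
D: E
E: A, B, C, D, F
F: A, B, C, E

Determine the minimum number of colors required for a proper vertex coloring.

5

A, B, C, E, F are pairwise adjacent (a clique of size 5), so at least 5 colors are needed.
5 colors suffice: color 1 → {E}; color 2 → {D, F}; color 3 → {B}; color 4 → {C}; color 5 → {A}. Each edge has distinct colors on its endpoints.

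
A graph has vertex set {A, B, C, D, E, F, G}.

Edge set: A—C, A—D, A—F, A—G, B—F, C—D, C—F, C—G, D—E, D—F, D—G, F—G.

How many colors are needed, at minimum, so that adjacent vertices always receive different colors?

5

A, C, D, F, G are mutually adjacent (a clique of size 5), so at least 5 colors are needed.
A valid assignment using 5 colors: A=5, B=1, C=3, D=1, E=2, F=2, G=4. No two adjacent vertices share a color.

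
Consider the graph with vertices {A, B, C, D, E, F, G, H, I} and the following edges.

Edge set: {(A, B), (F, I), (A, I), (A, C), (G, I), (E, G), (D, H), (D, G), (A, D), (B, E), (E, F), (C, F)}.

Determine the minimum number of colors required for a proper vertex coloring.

The cycle B-A-D-G-E-B has odd length 5, so it cannot be 2-colored; at least 3 colors are needed.
A valid assignment using 3 colors: A=red, B=green, C=blue, D=blue, E=blue, F=red, G=red, H=red, I=blue. Every edge joins two different colors.

3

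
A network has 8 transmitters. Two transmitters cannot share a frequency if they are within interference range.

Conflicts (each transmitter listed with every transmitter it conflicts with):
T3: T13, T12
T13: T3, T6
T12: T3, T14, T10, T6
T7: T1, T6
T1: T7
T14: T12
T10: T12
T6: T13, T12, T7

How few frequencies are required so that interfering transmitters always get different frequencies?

T13 and T6 conflict, so at least 2 frequencies are needed.
2 frequencies suffice: frequency 1 → {T13, T12, T7}; frequency 2 → {T3, T1, T14, T10, T6}. No two conflicting transmitters share a frequency.

2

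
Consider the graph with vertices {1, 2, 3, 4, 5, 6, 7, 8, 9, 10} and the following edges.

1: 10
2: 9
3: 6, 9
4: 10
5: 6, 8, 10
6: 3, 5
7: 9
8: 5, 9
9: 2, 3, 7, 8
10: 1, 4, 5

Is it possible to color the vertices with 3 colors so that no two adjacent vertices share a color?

The chromatic number is 3. The cycle 8-9-3-6-5-8 has odd length 5, so it cannot be 2-colored; at least 3 colors are needed.
3 colors suffice: 1=blue, 2=blue, 3=blue, 4=blue, 5=blue, 6=red, 7=blue, 8=green, 9=red, 10=red.
That is already a proper 3-coloring.

Yes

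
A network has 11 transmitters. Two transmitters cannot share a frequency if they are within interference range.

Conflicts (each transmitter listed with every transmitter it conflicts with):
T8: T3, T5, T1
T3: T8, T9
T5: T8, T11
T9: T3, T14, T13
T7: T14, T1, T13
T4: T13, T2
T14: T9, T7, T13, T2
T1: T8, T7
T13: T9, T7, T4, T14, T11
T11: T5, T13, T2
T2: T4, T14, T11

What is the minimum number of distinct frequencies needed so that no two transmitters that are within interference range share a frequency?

T9, T14, T13 pairwise conflict, so at least 3 frequencies are needed.
3 frequencies suffice: frequency 1 → {T8, T13, T2}; frequency 2 → {T3, T4, T14, T1, T11}; frequency 3 → {T5, T9, T7}. No two conflicting transmitters share a frequency.

3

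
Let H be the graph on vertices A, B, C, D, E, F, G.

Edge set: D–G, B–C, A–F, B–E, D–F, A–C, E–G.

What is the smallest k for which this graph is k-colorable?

3

The cycle D-F-A-C-B-E-G-D has odd length 7, so it cannot be 2-colored; at least 3 colors are needed.
3 colors suffice: color 1 → {C, E, F}; color 2 → {A, B, D}; color 3 → {G}. Each edge has distinct colors on its endpoints.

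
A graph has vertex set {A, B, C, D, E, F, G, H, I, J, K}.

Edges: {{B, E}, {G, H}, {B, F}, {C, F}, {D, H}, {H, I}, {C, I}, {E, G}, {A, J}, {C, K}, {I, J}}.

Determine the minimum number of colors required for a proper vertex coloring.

3

The cycle B-F-C-I-H-G-E-B has odd length 7, so it cannot be 2-colored; at least 3 colors are needed.
One proper 3-coloring: A=2, B=1, C=1, D=2, E=3, F=2, G=2, H=1, I=2, J=1, K=2. Each edge has distinct colors on its endpoints.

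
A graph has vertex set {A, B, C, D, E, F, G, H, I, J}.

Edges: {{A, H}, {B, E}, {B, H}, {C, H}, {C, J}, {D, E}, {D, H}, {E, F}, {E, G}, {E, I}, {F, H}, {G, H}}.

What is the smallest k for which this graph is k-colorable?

B and H are adjacent, so at least 2 colors are needed.
2 colors suffice: color 1 → {E, H, J}; color 2 → {A, B, C, D, F, G, I}. No two adjacent vertices share a color.

2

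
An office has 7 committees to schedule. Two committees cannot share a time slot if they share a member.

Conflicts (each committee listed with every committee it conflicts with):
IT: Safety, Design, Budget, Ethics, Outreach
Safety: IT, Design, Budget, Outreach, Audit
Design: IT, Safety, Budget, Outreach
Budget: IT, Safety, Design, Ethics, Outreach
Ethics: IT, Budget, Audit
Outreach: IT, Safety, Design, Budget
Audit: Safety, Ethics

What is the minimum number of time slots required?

IT, Safety, Design, Budget, Outreach all conflict with each other, so at least 5 time slots are needed.
Using 5 time slots: IT=2, Safety=3, Design=4, Budget=1, Ethics=3, Outreach=5, Audit=1. Every pair that conflicts lands in different time slots.

5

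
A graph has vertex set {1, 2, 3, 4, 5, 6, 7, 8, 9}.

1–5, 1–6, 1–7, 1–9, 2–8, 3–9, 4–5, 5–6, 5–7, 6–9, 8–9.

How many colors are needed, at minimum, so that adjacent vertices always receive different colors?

1, 5, 6 are pairwise adjacent, so at least 3 colors are needed.
3 colors suffice: color red → {2, 5, 9}; color blue → {1, 3, 4, 8}; color green → {6, 7}. No two adjacent vertices share a color.

3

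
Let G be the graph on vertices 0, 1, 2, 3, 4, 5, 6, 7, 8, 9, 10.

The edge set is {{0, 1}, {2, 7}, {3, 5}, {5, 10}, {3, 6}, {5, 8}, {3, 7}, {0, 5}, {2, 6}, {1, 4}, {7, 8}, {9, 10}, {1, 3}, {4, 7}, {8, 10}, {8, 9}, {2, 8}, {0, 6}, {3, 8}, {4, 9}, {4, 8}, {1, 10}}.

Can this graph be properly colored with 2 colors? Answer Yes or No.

No

3, 7, 8 are pairwise adjacent, so at least 3 colors are needed.
So 2 colors are not enough.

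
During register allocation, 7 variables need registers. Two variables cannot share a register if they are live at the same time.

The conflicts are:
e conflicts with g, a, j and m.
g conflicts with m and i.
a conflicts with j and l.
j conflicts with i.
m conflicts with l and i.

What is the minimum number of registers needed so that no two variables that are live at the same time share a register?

e, a, j pairwise conflict, so at least 3 registers are needed.
3 registers suffice: register 1 → {e, l, i}; register 2 → {j, m}; register 3 → {g, a}. No two conflicting variables share a register.

3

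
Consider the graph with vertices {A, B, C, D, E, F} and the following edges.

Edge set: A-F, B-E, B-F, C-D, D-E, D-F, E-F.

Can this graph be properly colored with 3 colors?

The chromatic number is 3. D, E, F form a triangle, so at least 3 colors are needed.
3 colors suffice: color 1 → {C, F}; color 2 → {A, E}; color 3 → {B, D}.
That is already a proper 3-coloring.

Yes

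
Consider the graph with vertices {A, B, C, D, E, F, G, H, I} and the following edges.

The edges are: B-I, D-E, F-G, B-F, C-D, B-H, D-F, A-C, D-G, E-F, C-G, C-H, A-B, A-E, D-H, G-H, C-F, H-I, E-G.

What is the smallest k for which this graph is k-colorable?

D, E, F, G are pairwise adjacent (a clique of size 4), so at least 4 colors are needed.
4 colors suffice: color red → {B, G}; color blue → {A, D, I}; color green → {F, H}; color yellow → {C, E}. Every edge joins two different colors.

4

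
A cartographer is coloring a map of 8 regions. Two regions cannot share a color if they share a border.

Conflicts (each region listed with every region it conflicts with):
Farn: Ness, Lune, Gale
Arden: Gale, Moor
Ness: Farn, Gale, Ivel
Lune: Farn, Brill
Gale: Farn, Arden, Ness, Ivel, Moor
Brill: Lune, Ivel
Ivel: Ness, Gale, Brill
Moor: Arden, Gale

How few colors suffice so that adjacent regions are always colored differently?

Arden, Gale, Moor are mutually in conflict, so at least 3 colors are needed.
One proper 3-coloring: Farn=2, Arden=3, Ness=3, Lune=3, Gale=1, Brill=1, Ivel=2, Moor=2. Each listed conflict is separated.

3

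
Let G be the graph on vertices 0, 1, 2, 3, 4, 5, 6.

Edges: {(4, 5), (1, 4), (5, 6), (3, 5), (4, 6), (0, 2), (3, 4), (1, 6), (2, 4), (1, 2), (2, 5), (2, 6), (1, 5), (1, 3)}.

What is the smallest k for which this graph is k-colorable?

1, 2, 4, 5, 6 are pairwise adjacent (a clique of size 5), so at least 5 colors are needed.
5 colors suffice: color a → {0, 1}; color b → {2, 3}; color c → {4}; color d → {5}; color e → {6}. Each edge has distinct colors on its endpoints.

5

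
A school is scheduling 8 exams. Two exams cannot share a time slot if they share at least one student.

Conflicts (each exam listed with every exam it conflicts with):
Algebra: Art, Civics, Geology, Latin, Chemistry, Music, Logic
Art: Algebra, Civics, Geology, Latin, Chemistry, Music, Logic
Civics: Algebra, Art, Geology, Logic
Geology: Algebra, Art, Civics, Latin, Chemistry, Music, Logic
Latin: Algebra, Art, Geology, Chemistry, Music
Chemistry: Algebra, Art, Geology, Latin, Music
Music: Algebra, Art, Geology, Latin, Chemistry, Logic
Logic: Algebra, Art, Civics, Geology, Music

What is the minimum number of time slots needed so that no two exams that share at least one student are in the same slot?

6

Algebra, Art, Geology, Latin, Chemistry, Music pairwise conflict, so at least 6 time slots are needed.
6 time slots suffice: Algebra=1, Art=2, Civics=4, Geology=3, Latin=5, Chemistry=6, Music=4, Logic=5. Every pair that conflicts lands in different time slots.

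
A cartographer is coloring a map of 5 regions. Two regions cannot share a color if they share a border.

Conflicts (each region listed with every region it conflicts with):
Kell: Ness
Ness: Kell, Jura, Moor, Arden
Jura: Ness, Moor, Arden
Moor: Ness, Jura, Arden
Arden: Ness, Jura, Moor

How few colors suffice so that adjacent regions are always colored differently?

Ness, Jura, Moor, Arden all conflict with each other, so at least 4 colors are needed.
4 colors suffice: color 1 → {Ness}; color 2 → {Kell, Moor}; color 3 → {Arden}; color 4 → {Jura}. Every pair that conflicts lands in different colors.

4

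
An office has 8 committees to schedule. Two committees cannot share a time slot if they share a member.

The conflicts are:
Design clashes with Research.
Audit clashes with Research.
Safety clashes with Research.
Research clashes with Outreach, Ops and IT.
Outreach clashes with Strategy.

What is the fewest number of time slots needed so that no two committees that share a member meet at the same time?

Research and Ops conflict, so at least 2 time slots are needed.
2 time slots suffice: Design=2, Audit=2, Safety=2, Research=1, Outreach=2, Ops=2, IT=2, Strategy=1. Every pair that conflicts lands in different time slots.

2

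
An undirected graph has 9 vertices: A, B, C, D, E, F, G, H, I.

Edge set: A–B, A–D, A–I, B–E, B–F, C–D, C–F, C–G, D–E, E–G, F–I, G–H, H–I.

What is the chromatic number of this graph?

The cycle B-A-D-C-F-B has odd length 5, so it cannot be 2-colored; at least 3 colors are needed.
One proper 3-coloring: A=2, B=1, C=2, D=1, E=2, F=3, G=1, H=2, I=1. No two adjacent vertices share a color.

3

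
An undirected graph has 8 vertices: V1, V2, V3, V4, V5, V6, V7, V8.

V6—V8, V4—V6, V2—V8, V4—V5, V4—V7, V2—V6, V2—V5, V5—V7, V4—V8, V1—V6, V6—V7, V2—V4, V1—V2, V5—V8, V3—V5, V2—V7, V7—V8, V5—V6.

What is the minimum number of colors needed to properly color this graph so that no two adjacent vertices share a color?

6

V2, V4, V5, V6, V7, V8 form a clique, so at least 6 colors are needed.
6 colors suffice: color 1 → {V1, V5}; color 2 → {V3, V6}; color 3 → {V2}; color 4 → {V8}; color 5 → {V7}; color 6 → {V4}. Every edge joins two different colors.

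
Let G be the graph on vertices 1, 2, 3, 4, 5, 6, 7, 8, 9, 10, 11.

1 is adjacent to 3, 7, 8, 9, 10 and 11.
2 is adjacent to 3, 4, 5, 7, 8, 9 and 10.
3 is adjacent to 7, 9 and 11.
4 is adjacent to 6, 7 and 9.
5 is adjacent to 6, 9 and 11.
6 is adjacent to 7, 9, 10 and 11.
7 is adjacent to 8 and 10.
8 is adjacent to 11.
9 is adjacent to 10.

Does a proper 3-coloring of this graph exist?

Yes

The chromatic number is 3. 2, 4, 7 are pairwise adjacent, so at least 3 colors are needed.
One proper 3-coloring: 1=a, 2=a, 3=c, 4=c, 5=c, 6=a, 7=b, 8=c, 9=b, 10=c, 11=b.
That is already a proper 3-coloring.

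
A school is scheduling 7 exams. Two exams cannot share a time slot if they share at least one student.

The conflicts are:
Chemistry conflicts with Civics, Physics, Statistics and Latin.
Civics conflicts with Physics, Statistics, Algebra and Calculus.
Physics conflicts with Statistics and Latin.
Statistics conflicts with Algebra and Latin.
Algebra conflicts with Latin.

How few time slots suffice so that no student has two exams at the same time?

4

Chemistry, Physics, Statistics, Latin are mutually in conflict, so at least 4 time slots are needed.
4 time slots suffice: Chemistry=3, Civics=1, Physics=4, Statistics=2, Algebra=3, Calculus=2, Latin=1. Every pair that conflicts lands in different time slots.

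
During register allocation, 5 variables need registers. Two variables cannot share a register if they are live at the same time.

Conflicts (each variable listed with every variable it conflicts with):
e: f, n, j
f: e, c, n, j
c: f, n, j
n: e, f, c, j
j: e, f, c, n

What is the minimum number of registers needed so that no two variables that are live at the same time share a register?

f, c, n, j are mutually in conflict, so at least 4 registers are needed.
4 registers suffice: e=4, f=1, c=4, n=2, j=3. Each listed conflict is separated.

4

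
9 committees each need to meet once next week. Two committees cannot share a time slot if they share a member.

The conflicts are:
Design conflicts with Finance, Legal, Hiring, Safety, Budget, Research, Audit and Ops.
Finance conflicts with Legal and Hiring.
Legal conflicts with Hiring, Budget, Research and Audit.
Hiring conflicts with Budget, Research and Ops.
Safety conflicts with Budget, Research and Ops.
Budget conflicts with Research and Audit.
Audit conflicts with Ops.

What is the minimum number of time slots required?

Design, Legal, Hiring, Budget, Research all conflict with each other, so at least 5 time slots are needed.
5 time slots suffice: time slot 1 → {Design}; time slot 2 → {Legal, Ops}; time slot 3 → {Finance, Budget}; time slot 4 → {Hiring, Safety, Audit}; time slot 5 → {Research}. Each listed conflict is separated.

5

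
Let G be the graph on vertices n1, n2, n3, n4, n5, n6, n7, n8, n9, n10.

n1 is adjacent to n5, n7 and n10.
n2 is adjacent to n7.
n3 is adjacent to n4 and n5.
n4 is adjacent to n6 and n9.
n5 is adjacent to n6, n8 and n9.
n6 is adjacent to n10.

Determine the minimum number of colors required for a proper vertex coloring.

2

n5 and n8 are adjacent, so at least 2 colors are needed.
2 colors suffice: color 1 → {n4, n5, n7, n10}; color 2 → {n1, n2, n3, n6, n8, n9}. Every edge joins two different colors.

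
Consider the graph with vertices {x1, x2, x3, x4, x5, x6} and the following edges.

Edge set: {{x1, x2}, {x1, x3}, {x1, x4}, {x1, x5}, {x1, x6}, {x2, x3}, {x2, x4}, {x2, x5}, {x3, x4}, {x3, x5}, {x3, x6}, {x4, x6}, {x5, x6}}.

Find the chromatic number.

x1, x2, x3, x5 are pairwise adjacent (a clique of size 4), so at least 4 colors are needed.
4 colors suffice: color 1 → {x3}; color 2 → {x1}; color 3 → {x2, x6}; color 4 → {x4, x5}. Each edge has distinct colors on its endpoints.

4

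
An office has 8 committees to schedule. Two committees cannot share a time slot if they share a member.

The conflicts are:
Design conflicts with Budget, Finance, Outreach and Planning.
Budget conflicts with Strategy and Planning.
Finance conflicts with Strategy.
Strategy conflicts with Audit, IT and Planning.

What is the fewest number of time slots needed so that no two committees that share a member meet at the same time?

Design, Budget, Planning all conflict with each other, so at least 3 time slots are needed.
3 time slots suffice: time slot 1 → {Design, Strategy}; time slot 2 → {Budget, Finance, Audit, Outreach, IT}; time slot 3 → {Planning}. No two conflicting committees share a time slot.

3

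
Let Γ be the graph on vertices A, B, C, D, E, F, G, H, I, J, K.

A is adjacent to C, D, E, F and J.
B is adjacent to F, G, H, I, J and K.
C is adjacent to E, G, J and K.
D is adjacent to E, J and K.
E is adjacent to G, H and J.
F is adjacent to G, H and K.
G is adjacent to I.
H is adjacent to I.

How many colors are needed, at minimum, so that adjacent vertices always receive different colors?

A, C, E, J are mutually adjacent (a clique of size 4), so at least 4 colors are needed.
A valid assignment using 4 colors: A=blue, B=red, C=yellow, D=yellow, E=red, F=green, G=blue, H=blue, I=green, J=green, K=blue. Each edge has distinct colors on its endpoints.

4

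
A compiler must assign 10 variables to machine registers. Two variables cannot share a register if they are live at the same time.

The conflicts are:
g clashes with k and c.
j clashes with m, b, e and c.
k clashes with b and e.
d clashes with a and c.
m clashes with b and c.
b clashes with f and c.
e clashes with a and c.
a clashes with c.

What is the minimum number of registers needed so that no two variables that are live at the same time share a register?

j, m, b, c all conflict with each other, so at least 4 registers are needed.
4 registers suffice: g=2, j=3, k=1, d=2, m=4, b=2, f=1, e=2, a=3, c=1. Every pair that conflicts lands in different registers.

4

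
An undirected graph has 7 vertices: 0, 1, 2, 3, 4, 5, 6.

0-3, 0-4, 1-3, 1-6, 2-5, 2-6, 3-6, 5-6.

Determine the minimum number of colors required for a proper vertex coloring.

2, 5, 6 form a triangle, so at least 3 colors are needed.
3 colors suffice: 0=a, 1=c, 2=b, 3=b, 4=b, 5=c, 6=a. Every edge joins two different colors.

3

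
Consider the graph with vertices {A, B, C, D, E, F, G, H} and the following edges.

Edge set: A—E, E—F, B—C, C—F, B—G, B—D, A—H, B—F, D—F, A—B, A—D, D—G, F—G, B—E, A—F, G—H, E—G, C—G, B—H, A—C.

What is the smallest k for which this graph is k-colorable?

4

A, B, C, F are mutually adjacent (a clique of size 4), so at least 4 colors are needed.
4 colors suffice: color 1 → {B}; color 2 → {F, H}; color 3 → {A, G}; color 4 → {C, D, E}. No two adjacent vertices share a color.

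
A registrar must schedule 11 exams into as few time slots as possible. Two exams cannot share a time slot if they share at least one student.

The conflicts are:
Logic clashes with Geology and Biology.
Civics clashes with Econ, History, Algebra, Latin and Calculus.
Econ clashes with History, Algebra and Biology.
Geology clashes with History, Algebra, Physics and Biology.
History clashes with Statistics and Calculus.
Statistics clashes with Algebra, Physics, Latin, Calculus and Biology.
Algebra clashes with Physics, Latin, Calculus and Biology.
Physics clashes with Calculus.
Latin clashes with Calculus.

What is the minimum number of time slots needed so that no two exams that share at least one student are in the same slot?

Statistics, Algebra, Physics, Calculus pairwise conflict, so at least 4 time slots are needed.
4 time slots suffice: time slot 1 → {Logic, History, Algebra}; time slot 2 → {Civics, Geology, Statistics}; time slot 3 → {Calculus, Biology}; time slot 4 → {Econ, Physics, Latin}. Each listed conflict is separated.

4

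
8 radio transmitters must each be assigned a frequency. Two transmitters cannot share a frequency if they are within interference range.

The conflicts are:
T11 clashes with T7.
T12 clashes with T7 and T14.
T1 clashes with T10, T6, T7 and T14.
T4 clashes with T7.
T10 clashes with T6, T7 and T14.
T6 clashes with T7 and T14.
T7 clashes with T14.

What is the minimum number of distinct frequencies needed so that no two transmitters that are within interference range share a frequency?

T1, T10, T6, T7, T14 are mutually in conflict, so at least 5 frequencies are needed.
5 frequencies suffice: frequency 1 → {T7}; frequency 2 → {T11, T4, T14}; frequency 3 → {T12, T6}; frequency 4 → {T1}; frequency 5 → {T10}. No two conflicting transmitters share a frequency.

5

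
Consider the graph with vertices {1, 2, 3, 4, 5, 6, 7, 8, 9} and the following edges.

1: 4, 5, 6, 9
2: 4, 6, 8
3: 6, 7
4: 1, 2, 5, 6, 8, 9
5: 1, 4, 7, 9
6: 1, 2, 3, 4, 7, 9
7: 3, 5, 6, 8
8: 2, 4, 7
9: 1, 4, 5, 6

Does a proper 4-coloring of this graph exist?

Yes

The chromatic number is 4. 1, 4, 6, 9 are pairwise adjacent (a clique of size 4), so at least 4 colors are needed.
4 colors suffice: 1=yellow, 2=green, 3=green, 4=blue, 5=red, 6=red, 7=blue, 8=red, 9=green.
That is already a proper 4-coloring.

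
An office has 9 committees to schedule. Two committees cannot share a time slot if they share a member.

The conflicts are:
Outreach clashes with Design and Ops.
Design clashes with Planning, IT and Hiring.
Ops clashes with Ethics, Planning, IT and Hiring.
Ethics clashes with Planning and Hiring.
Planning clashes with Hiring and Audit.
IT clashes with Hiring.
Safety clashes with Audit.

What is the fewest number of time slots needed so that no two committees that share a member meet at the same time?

4

Ops, Ethics, Planning, Hiring all conflict with each other, so at least 4 time slots are needed.
4 time slots suffice: time slot 1 → {Outreach, Hiring, Audit}; time slot 2 → {Planning, IT, Safety}; time slot 3 → {Design, Ops}; time slot 4 → {Ethics}. Each listed conflict is separated.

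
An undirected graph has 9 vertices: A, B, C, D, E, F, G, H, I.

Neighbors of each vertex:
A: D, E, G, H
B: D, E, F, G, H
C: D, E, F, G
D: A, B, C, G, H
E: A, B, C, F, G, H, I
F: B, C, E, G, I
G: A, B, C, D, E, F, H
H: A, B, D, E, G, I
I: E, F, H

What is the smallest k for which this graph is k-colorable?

B, D, G, H form a clique, so at least 4 colors are needed.
4 colors suffice: color 1 → {D, E}; color 2 → {G, I}; color 3 → {F, H}; color 4 → {A, B, C}. Each edge has distinct colors on its endpoints.

4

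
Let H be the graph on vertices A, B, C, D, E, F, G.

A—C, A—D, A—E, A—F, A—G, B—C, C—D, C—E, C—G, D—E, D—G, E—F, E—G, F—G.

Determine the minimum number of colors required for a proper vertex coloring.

5

A, C, D, E, G are pairwise adjacent (a clique of size 5), so at least 5 colors are needed.
5 colors suffice: A=2, B=2, C=1, D=5, E=4, F=1, G=3. Each edge has distinct colors on its endpoints.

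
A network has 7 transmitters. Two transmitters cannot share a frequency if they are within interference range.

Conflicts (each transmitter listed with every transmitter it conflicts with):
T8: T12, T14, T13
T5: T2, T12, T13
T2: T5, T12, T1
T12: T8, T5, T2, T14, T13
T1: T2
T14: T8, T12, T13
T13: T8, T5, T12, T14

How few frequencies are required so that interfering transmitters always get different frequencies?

T8, T12, T14, T13 all conflict with each other, so at least 4 frequencies are needed.
A valid assignment using 4 frequencies: T8=4, T5=3, T2=2, T12=1, T1=1, T14=3, T13=2. Each listed conflict is separated.

4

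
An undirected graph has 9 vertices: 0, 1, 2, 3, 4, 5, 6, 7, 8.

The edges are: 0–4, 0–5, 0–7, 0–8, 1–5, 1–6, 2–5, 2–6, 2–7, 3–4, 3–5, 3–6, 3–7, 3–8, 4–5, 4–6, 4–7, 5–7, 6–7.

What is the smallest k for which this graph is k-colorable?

4

3, 4, 6, 7 are mutually adjacent (a clique of size 4), so at least 4 colors are needed.
One proper 4-coloring: 0=yellow, 1=red, 2=green, 3=yellow, 4=green, 5=blue, 6=blue, 7=red, 8=red. Every edge joins two different colors.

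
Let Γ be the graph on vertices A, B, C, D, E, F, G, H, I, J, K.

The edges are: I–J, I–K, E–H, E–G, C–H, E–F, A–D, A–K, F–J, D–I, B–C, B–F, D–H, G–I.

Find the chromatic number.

The cycle H-D-I-G-E-H has odd length 5, so it cannot be 2-colored; at least 3 colors are needed.
One proper 3-coloring: A=1, B=1, C=2, D=2, E=1, F=2, G=2, H=3, I=1, J=3, K=2. No two adjacent vertices share a color.

3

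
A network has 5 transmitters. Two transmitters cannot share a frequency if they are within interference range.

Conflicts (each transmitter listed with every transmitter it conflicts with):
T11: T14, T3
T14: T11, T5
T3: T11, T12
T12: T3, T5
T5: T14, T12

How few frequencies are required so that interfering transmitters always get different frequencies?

The cycle T12-T3-T11-T14-T5-T12 has odd length 5, so it cannot be 2-colored; at least 3 frequencies are needed.
3 frequencies suffice: T11=1, T14=2, T3=2, T12=3, T5=1. Every pair that conflicts lands in different frequencies.

3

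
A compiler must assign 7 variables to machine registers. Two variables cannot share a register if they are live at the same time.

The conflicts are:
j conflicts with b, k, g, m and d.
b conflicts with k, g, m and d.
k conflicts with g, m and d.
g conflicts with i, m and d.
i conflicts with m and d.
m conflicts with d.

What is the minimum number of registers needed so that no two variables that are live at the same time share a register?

j, b, k, g, m, d all conflict with each other, so at least 6 registers are needed.
Using 6 registers: j=6, b=5, k=4, g=1, i=4, m=2, d=3. No two conflicting variables share a register.

6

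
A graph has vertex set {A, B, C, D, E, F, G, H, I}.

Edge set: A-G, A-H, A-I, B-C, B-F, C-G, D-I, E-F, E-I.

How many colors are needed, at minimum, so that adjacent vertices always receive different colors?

3

The cycle E-I-A-G-C-B-F-E has odd length 7, so it cannot be 2-colored; at least 3 colors are needed.
3 colors suffice: color 1 → {A, C, D, E}; color 2 → {F, G, H, I}; color 3 → {B}. Each edge has distinct colors on its endpoints.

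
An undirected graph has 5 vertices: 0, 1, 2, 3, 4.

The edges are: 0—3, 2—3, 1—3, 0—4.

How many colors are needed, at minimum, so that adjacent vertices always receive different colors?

2

0 and 4 are adjacent, so at least 2 colors are needed.
2 colors suffice: color a → {3, 4}; color b → {0, 1, 2}. No two adjacent vertices share a color.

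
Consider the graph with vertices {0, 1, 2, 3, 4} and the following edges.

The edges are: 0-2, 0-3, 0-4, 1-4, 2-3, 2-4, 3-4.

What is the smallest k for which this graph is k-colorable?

4

0, 2, 3, 4 are pairwise adjacent (a clique of size 4), so at least 4 colors are needed.
4 colors suffice: color a → {4}; color b → {1, 2}; color c → {3}; color d → {0}. Every edge joins two different colors.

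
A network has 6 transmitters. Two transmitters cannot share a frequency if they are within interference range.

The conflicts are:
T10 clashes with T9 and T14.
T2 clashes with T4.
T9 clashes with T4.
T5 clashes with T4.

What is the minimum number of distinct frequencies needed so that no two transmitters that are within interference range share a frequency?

2

T2 and T4 conflict, so at least 2 frequencies are needed.
Using 2 frequencies: T10=1, T2=2, T9=2, T5=2, T4=1, T14=2. Every pair that conflicts lands in different frequencies.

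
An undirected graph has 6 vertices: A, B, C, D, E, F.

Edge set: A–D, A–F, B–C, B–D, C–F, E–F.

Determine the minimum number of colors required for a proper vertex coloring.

The cycle C-B-D-A-F-C has odd length 5, so it cannot be 2-colored; at least 3 colors are needed.
3 colors suffice: color 1 → {D, F}; color 2 → {A, B, E}; color 3 → {C}. Each edge has distinct colors on its endpoints.

3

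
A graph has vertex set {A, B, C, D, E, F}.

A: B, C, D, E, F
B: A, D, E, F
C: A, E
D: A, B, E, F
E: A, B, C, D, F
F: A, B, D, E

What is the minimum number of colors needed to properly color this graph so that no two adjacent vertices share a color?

5

A, B, D, E, F form a clique, so at least 5 colors are needed.
A valid assignment using 5 colors: A=1, B=3, C=3, D=5, E=2, F=4. Every edge joins two different colors.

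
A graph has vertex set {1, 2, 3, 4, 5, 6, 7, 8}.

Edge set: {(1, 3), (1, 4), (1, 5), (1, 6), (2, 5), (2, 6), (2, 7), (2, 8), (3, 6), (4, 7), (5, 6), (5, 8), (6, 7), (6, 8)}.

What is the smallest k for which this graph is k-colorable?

2, 5, 6, 8 are pairwise adjacent (a clique of size 4), so at least 4 colors are needed.
4 colors suffice: color a → {4, 6}; color b → {3, 5, 7}; color c → {1, 2}; color d → {8}. Every edge joins two different colors.

4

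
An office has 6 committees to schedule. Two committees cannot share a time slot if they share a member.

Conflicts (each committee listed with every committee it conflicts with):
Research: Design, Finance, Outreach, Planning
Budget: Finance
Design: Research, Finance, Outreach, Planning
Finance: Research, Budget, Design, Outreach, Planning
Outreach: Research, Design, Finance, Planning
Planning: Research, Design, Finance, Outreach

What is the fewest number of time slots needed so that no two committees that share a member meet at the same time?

Research, Design, Finance, Outreach, Planning all conflict with each other, so at least 5 time slots are needed.
5 time slots suffice: time slot 1 → {Finance}; time slot 2 → {Budget, Planning}; time slot 3 → {Research}; time slot 4 → {Outreach}; time slot 5 → {Design}. Each listed conflict is separated.

5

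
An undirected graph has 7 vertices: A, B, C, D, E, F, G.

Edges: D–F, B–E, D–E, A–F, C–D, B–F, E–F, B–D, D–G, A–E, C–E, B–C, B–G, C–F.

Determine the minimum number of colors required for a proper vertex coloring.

5

B, C, D, E, F form a clique, so at least 5 colors are needed.
A valid assignment using 5 colors: A=red, B=blue, C=purple, D=red, E=yellow, F=green, G=green. Each edge has distinct colors on its endpoints.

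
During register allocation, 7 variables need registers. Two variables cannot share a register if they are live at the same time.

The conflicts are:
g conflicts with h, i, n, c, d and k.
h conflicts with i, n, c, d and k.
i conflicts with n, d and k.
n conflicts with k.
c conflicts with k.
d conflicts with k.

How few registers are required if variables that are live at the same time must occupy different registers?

5

g, h, i, n, k are mutually in conflict, so at least 5 registers are needed.
5 registers suffice: register 1 → {k}; register 2 → {h}; register 3 → {g}; register 4 → {i, c}; register 5 → {n, d}. Every pair that conflicts lands in different registers.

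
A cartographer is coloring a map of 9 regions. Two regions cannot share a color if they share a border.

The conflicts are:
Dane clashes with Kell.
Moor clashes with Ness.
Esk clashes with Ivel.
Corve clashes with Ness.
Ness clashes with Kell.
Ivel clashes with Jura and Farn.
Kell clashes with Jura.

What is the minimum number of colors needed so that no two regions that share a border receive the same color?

Dane and Kell conflict, so at least 2 colors are needed.
2 colors suffice: Dane=2, Moor=1, Esk=2, Corve=1, Ness=2, Ivel=1, Kell=1, Jura=2, Farn=2. Every pair that conflicts lands in different colors.

2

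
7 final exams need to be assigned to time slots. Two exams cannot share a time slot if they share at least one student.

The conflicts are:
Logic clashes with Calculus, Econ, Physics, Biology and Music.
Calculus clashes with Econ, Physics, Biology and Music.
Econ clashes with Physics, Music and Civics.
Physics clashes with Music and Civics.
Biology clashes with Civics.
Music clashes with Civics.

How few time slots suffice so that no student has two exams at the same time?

Logic, Calculus, Econ, Physics, Music are mutually in conflict, so at least 5 time slots are needed.
5 time slots suffice: time slot 1 → {Biology, Music}; time slot 2 → {Calculus, Civics}; time slot 3 → {Logic}; time slot 4 → {Physics}; time slot 5 → {Econ}. No two conflicting exams share a time slot.

5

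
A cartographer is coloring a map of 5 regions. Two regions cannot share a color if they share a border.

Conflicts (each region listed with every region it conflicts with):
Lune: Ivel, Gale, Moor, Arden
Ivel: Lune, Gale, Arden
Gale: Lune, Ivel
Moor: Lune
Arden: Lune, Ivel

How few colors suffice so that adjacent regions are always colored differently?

Lune, Ivel, Gale all conflict with each other, so at least 3 colors are needed.
3 colors suffice: color 1 → {Lune}; color 2 → {Ivel, Moor}; color 3 → {Gale, Arden}. No two conflicting regions share a color.

3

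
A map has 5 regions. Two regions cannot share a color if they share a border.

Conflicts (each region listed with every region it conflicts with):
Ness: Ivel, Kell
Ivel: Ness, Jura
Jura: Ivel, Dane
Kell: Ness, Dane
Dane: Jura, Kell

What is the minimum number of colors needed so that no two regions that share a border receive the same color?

The cycle Dane-Kell-Ness-Ivel-Jura-Dane has odd length 5, so it cannot be 2-colored; at least 3 colors are needed.
3 colors suffice: color 1 → {Ness, Dane}; color 2 → {Jura, Kell}; color 3 → {Ivel}. Every pair that conflicts lands in different colors.

3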